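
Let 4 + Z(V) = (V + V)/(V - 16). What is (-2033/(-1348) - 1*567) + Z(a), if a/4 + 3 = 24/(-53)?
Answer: -302738257/532460 ≈ -568.57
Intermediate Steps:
a = -732/53 (a = -12 + 4*(24/(-53)) = -12 + 4*(24*(-1/53)) = -12 + 4*(-24/53) = -12 - 96/53 = -732/53 ≈ -13.811)
Z(V) = -4 + 2*V/(-16 + V) (Z(V) = -4 + (V + V)/(V - 16) = -4 + (2*V)/(-16 + V) = -4 + 2*V/(-16 + V))
(-2033/(-1348) - 1*567) + Z(a) = (-2033/(-1348) - 1*567) + 2*(32 - 1*(-732/53))/(-16 - 732/53) = (-2033*(-1/1348) - 567) + 2*(32 + 732/53)/(-1580/53) = (2033/1348 - 567) + 2*(-53/1580)*(2428/53) = -762283/1348 - 1214/395 = -302738257/532460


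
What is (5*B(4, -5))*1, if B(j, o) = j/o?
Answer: -4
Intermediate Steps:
B(j, o) = j/o
(5*B(4, -5))*1 = (5*(4/(-5)))*1 = (5*(4*(-⅕)))*1 = (5*(-⅘))*1 = -4*1 = -4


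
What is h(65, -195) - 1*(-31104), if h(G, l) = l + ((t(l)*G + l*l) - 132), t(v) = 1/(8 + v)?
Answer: 12865909/187 ≈ 68802.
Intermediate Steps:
h(G, l) = -132 + l + l**2 + G/(8 + l) (h(G, l) = l + ((G/(8 + l) + l*l) - 132) = l + ((G/(8 + l) + l**2) - 132) = l + ((l**2 + G/(8 + l)) - 132) = l + (-132 + l**2 + G/(8 + l)) = -132 + l + l**2 + G/(8 + l))
h(65, -195) - 1*(-31104) = (65 + (8 - 195)*(-132 - 195 + (-195)**2))/(8 - 195) - 1*(-31104) = (65 - 187*(-132 - 195 + 38025))/(-187) + 31104 = -(65 - 187*37698)/187 + 31104 = -(65 - 7049526)/187 + 31104 = -1/187*(-7049461) + 31104 = 7049461/187 + 31104 = 12865909/187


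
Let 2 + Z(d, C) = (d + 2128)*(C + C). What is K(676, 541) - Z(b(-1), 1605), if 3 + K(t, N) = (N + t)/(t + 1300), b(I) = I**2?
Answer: -13504162599/1976 ≈ -6.8341e+6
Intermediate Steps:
K(t, N) = -3 + (N + t)/(1300 + t) (K(t, N) = -3 + (N + t)/(t + 1300) = -3 + (N + t)/(1300 + t))
Z(d, C) = -2 + 2*C*(2128 + d) (Z(d, C) = -2 + (d + 2128)*(C + C) = -2 + (2128 + d)*(2*C) = -2 + 2*C*(2128 + d))
K(676, 541) - Z(b(-1), 1605) = (-3900 + 541 - 2*676)/(1300 + 676) - (-2 + 4256*1605 + 2*1605*(-1)**2) = (-3900 + 541 - 1352)/1976 - (-2 + 6830880 + 2*1605*1) = (1/1976)*(-4711) - (-2 + 6830880 + 3210) = -4711/1976 - 1*6834088 = -4711/1976 - 6834088 = -13504162599/1976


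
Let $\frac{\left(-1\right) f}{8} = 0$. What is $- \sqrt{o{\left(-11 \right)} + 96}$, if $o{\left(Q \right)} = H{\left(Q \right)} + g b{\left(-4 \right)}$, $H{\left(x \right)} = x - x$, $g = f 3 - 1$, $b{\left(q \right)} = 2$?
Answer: $- \sqrt{94} \approx -9.6954$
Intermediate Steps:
$f = 0$ ($f = \left(-8\right) 0 = 0$)
$g = -1$ ($g = 0 \cdot 3 - 1 = 0 - 1 = -1$)
$H{\left(x \right)} = 0$
$o{\left(Q \right)} = -2$ ($o{\left(Q \right)} = 0 - 2 = -2$)
$- \sqrt{o{\left(-11 \right)} + 96} = - \sqrt{-2 + 96} = - \sqrt{94}$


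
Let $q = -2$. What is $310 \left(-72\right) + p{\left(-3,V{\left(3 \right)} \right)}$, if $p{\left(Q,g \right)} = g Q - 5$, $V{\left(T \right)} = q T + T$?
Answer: $-22316$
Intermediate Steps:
$V{\left(T \right)} = - T$ ($V{\left(T \right)} = - 2 T + T = - T$)
$p{\left(Q,g \right)} = -5 + Q g$ ($p{\left(Q,g \right)} = Q g - 5 = -5 + Q g$)
$310 \left(-72\right) + p{\left(-3,V{\left(3 \right)} \right)} = 310 \left(-72\right) - \left(5 + 3 \left(\left(-1\right) 3\right)\right) = -22320 - -4 = -22320 + \left(-5 + 9\right) = -22320 + 4 = -22316$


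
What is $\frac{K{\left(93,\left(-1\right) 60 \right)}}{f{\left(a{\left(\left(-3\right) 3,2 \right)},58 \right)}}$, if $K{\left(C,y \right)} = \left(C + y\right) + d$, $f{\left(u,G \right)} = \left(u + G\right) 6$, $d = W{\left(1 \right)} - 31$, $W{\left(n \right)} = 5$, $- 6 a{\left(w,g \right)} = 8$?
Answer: $\frac{7}{340} \approx 0.020588$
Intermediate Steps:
$a{\left(w,g \right)} = - \frac{4}{3}$ ($a{\left(w,g \right)} = \left(- \frac{1}{6}\right) 8 = - \frac{4}{3}$)
$d = -26$ ($d = 5 - 31 = -26$)
$f{\left(u,G \right)} = 6 G + 6 u$ ($f{\left(u,G \right)} = \left(G + u\right) 6 = 6 G + 6 u$)
$K{\left(C,y \right)} = -26 + C + y$ ($K{\left(C,y \right)} = \left(C + y\right) - 26 = -26 + C + y$)
$\frac{K{\left(93,\left(-1\right) 60 \right)}}{f{\left(a{\left(\left(-3\right) 3,2 \right)},58 \right)}} = \frac{-26 + 93 - 60}{6 \cdot 58 + 6 \left(- \frac{4}{3}\right)} = \frac{-26 + 93 - 60}{348 - 8} = \frac{7}{340}$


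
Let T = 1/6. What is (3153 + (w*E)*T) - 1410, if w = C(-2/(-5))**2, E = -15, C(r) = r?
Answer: 8713/5 ≈ 1742.6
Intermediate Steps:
T = 1/6 ≈ 0.16667
w = 4/25 (w = (-2/(-5))**2 = (-2*(-1/5))**2 = (2/5)**2 = 4/25 ≈ 0.16000)
(3153 + (w*E)*T) - 1410 = (3153 + ((4/25)*(-15))*(1/6)) - 1410 = (3153 - 12/5*1/6) - 1410 = (3153 - 2/5) - 1410 = 15763/5 - 1410 = 8713/5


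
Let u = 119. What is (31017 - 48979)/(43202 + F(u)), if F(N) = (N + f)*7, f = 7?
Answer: -8981/22042 ≈ -0.40745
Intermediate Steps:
F(N) = 49 + 7*N (F(N) = (N + 7)*7 = (7 + N)*7 = 49 + 7*N)
(31017 - 48979)/(43202 + F(u)) = (31017 - 48979)/(43202 + (49 + 7*119)) = -17962/(43202 + (49 + 833)) = -17962/(43202 + 882) = -17962/44084 = -17962*1/44084 = -8981/22042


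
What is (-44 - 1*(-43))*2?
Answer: -2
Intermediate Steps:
(-44 - 1*(-43))*2 = (-44 + 43)*2 = -1*2 = -2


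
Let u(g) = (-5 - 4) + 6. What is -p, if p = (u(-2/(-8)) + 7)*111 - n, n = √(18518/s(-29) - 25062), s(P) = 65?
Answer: -444 + 4*I*√6542705/65 ≈ -444.0 + 157.41*I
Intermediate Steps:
u(g) = -3 (u(g) = -9 + 6 = -3)
n = 4*I*√6542705/65 (n = √(18518/65 - 25062) = √(-1610512/65) = 4*I*√6542705/65 ≈ 157.41*I)
p = 444 - 4*I*√6542705/65 (p = (-3 + 7)*111 - 4*I*√6542705/65 = 4*111 - 4*I*√6542705/65 = 444 - 4*I*√6542705/65 ≈ 444.0 - 157.41*I)
-p = -(444 - 4*I*√6542705/65) = -444 + 4*I*√6542705/65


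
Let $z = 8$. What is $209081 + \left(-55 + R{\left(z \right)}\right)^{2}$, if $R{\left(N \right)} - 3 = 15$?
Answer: $210450$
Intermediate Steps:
$R{\left(N \right)} = 18$ ($R{\left(N \right)} = 3 + 15 = 18$)
$209081 + \left(-55 + R{\left(z \right)}\right)^{2} = 209081 + \left(-55 + 18\right)^{2} = 209081 + \left(-37\right)^{2} = 209081 + 1369 = 210450$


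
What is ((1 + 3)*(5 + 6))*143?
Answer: 6292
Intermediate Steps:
((1 + 3)*(5 + 6))*143 = (4*11)*143 = 44*143 = 6292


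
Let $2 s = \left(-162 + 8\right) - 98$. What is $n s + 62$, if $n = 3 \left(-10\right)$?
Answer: $3842$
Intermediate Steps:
$n = -30$
$s = -126$ ($s = \frac{\left(-162 + 8\right) - 98}{2} = \frac{-154 - 98}{2} = \frac{1}{2} \left(-252\right) = -126$)
$n s + 62 = \left(-30\right) \left(-126\right) + 62 = 3780 + 62 = 3842$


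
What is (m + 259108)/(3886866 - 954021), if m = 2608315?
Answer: 2867423/2932845 ≈ 0.97769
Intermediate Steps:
(m + 259108)/(3886866 - 954021) = (2608315 + 259108)/(3886866 - 954021) = 2867423/2932845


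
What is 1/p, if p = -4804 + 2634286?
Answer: 1/2629482 ≈ 3.8030e-7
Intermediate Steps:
p = 2629482
1/p = 1/2629482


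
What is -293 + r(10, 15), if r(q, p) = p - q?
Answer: -288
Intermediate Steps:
-293 + r(10, 15) = -293 + (15 - 1*10) = -293 + (15 - 10) = -293 + 5 = -288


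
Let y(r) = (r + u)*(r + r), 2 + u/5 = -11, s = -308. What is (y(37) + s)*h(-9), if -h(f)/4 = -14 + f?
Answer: -218960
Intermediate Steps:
h(f) = 56 - 4*f (h(f) = -4*(-14 + f) = 56 - 4*f)
u = -65 (u = -10 + 5*(-11) = -10 - 55 = -65)
y(r) = 2*r*(-65 + r) (y(r) = (r - 65)*(r + r) = (-65 + r)*(2*r) = 2*r*(-65 + r))
(y(37) + s)*h(-9) = (2*37*(-65 + 37) - 308)*(56 - 4*(-9)) = (2*37*(-28) - 308)*(56 + 36) = (-2072 - 308)*92 = -2380*92 = -218960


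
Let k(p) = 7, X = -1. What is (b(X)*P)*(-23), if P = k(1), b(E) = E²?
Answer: -161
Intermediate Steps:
P = 7
(b(X)*P)*(-23) = ((-1)²*7)*(-23) = (1*7)*(-23) = 7*(-23) = -161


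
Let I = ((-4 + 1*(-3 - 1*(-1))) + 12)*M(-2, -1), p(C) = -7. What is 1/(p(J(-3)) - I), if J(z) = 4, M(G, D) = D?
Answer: -1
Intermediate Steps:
I = -6 (I = ((-4 + 1*(-3 - 1*(-1))) + 12)*(-1) = ((-4 + 1*(-3 + 1)) + 12)*(-1) = ((-4 + 1*(-2)) + 12)*(-1) = ((-4 - 2) + 12)*(-1) = (-6 + 12)*(-1) = 6*(-1) = -6)
1/(p(J(-3)) - I) = 1/(-7 - 1*(-6)) = 1/(-7 + 6) = 1/(-1) = -1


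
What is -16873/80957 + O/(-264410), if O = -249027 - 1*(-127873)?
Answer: 2673437224/10702920185 ≈ 0.24979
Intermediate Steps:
O = -121154 (O = -249027 + 127873 = -121154)
-16873/80957 + O/(-264410) = -16873/80957 - 121154/(-264410) = -16873*1/80957 - 121154*(-1/264410) = -16873/80957 + 60577/132205 = 2673437224/10702920185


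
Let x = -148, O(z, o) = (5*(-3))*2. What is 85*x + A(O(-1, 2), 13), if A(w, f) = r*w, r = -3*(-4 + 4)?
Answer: -12580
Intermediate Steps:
r = 0 (r = -3*0 = 0)
O(z, o) = -30 (O(z, o) = -15*2 = -30)
A(w, f) = 0 (A(w, f) = 0*w = 0)
85*x + A(O(-1, 2), 13) = 85*(-148) + 0 = -12580 + 0 = -12580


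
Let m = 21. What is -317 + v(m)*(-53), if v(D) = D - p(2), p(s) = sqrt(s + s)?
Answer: -1324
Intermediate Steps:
p(s) = sqrt(2)*sqrt(s) (p(s) = sqrt(2*s) = sqrt(2)*sqrt(s))
v(D) = -2 + D (v(D) = D - sqrt(2)*sqrt(2) = D - 1*2 = D - 2 = -2 + D)
-317 + v(m)*(-53) = -317 + (-2 + 21)*(-53) = -317 + 19*(-53) = -317 - 1007 = -1324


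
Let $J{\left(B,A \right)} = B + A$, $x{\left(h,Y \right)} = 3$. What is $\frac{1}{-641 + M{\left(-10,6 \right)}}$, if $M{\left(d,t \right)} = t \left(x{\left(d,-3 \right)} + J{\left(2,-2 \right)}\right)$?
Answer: $- \frac{1}{623} \approx -0.0016051$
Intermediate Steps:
$J{\left(B,A \right)} = A + B$
$M{\left(d,t \right)} = 3 t$ ($M{\left(d,t \right)} = t \left(3 + \left(-2 + 2\right)\right) = t \left(3 + 0\right) = t 3 = 3 t$)
$\frac{1}{-641 + M{\left(-10,6 \right)}} = \frac{1}{-641 + 3 \cdot 6} = \frac{1}{-641 + 18} = \frac{1}{-623} = - \frac{1}{623}$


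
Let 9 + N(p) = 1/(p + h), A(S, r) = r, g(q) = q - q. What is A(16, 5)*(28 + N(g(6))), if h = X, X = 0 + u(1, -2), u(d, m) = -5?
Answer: 94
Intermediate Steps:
g(q) = 0
X = -5 (X = 0 - 5 = -5)
h = -5
N(p) = -9 + 1/(-5 + p) (N(p) = -9 + 1/(p - 5) = -9 + 1/(-5 + p))
A(16, 5)*(28 + N(g(6))) = 5*(28 + (46 - 9*0)/(-5 + 0)) = 5*(28 + (46 + 0)/(-5)) = 5*(28 - ⅕*46) = 5*(28 - 46/5) = 5*(94/5) = 94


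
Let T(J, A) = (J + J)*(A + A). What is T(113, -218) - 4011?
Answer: -102547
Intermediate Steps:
T(J, A) = 4*A*J (T(J, A) = (2*J)*(2*A) = 4*A*J)
T(113, -218) - 4011 = 4*(-218)*113 - 4011 = -98536 - 4011 = -102547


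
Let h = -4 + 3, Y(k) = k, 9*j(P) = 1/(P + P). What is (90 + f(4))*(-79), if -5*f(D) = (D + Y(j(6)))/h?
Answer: -3873607/540 ≈ -7173.3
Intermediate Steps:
j(P) = 1/(18*P) (j(P) = 1/(9*(P + P)) = 1/(9*((2*P))) = (1/(2*P))/9 = 1/(18*P))
h = -1
f(D) = 1/540 + D/5 (f(D) = -(D + (1/18)/6)/(5*(-1)) = -(-1)*(D + (1/18)*(1/6))/5 = -(-1)*(D + 1/108)/5 = -(-1)*(1/108 + D)/5 = -(-1/108 - D)/5 = 1/540 + D/5)
(90 + f(4))*(-79) = (90 + (1/540 + (1/5)*4))*(-79) = (90 + (1/540 + 4/5))*(-79) = (90 + 433/540)*(-79) = (49033/540)*(-79) = -3873607/540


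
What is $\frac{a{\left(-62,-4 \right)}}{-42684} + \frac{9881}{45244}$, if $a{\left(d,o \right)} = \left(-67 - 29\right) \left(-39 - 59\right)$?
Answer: $- \frac{324579}{160932908} \approx -0.0020169$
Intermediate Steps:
$a{\left(d,o \right)} = 9408$ ($a{\left(d,o \right)} = \left(-96\right) \left(-98\right) = 9408$)
$\frac{a{\left(-62,-4 \right)}}{-42684} + \frac{9881}{45244} = \frac{9408}{-42684} + \frac{9881}{45244} = 9408 \left(- \frac{1}{42684}\right) + 9881 \cdot \frac{1}{45244} = - \frac{784}{3557} + \frac{9881}{45244} = - \frac{324579}{160932908}$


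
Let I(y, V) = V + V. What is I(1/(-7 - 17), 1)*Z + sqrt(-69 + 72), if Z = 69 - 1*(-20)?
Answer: 178 + sqrt(3) ≈ 179.73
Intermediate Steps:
I(y, V) = 2*V
Z = 89 (Z = 69 + 20 = 89)
I(1/(-7 - 17), 1)*Z + sqrt(-69 + 72) = (2*1)*89 + sqrt(-69 + 72) = 2*89 + sqrt(3) = 178 + sqrt(3)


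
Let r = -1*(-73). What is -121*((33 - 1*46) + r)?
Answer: -7260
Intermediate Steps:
r = 73
-121*((33 - 1*46) + r) = -121*((33 - 1*46) + 73) = -121*((33 - 46) + 73) = -121*(-13 + 73) = -121*60 = -7260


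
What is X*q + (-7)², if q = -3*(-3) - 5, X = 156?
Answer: 673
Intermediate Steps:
q = 4 (q = 9 - 5 = 4)
X*q + (-7)² = 156*4 + (-7)² = 624 + 49 = 673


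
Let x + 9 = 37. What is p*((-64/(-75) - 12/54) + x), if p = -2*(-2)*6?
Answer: 51536/75 ≈ 687.15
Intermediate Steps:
x = 28 (x = -9 + 37 = 28)
p = 24 (p = 4*6 = 24)
p*((-64/(-75) - 12/54) + x) = 24*((-64/(-75) - 12/54) + 28) = 24*((-64*(-1/75) - 12*1/54) + 28) = 24*((64/75 - 2/9) + 28) = 24*(142/225 + 28) = 24*(6442/225) = 51536/75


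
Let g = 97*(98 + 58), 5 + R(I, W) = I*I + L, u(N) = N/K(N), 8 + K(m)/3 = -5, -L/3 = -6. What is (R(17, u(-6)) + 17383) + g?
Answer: 32817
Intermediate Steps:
L = 18 (L = -3*(-6) = 18)
K(m) = -39 (K(m) = -24 + 3*(-5) = -24 - 15 = -39)
u(N) = -N/39 (u(N) = N/(-39) = N*(-1/39) = -N/39)
R(I, W) = 13 + I**2 (R(I, W) = -5 + (I*I + 18) = -5 + (I**2 + 18) = -5 + (18 + I**2) = 13 + I**2)
g = 15132 (g = 97*156 = 15132)
(R(17, u(-6)) + 17383) + g = ((13 + 17**2) + 17383) + 15132 = ((13 + 289) + 17383) + 15132 = (302 + 17383) + 15132 = 17685 + 15132 = 32817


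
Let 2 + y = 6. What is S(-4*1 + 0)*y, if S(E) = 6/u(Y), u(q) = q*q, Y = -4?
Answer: 3/2 ≈ 1.5000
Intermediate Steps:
u(q) = q**2
y = 4 (y = -2 + 6 = 4)
S(E) = 3/8 (S(E) = 6/((-4)**2) = 6/16 = 6*(1/16) = 3/8)
S(-4*1 + 0)*y = (3/8)*4 = 3/2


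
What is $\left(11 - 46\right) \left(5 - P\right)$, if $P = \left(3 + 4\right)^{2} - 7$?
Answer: $1295$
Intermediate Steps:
$P = 42$ ($P = 7^{2} - 7 = 49 - 7 = 42$)
$\left(11 - 46\right) \left(5 - P\right) = \left(11 - 46\right) \left(5 - 42\right) = - 35 \left(5 - 42\right) = \left(-35\right) \left(-37\right) = 1295$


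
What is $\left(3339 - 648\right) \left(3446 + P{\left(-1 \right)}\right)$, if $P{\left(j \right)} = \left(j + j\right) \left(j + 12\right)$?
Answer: $9213984$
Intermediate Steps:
$P{\left(j \right)} = 2 j \left(12 + j\right)$
$\left(3339 - 648\right) \left(3446 + P{\left(-1 \right)}\right) = \left(3339 - 648\right) \left(3446 + 2 \left(-1\right) \left(12 - 1\right)\right) = \left(3339 - 648\right) \left(3446 + 2 \left(-1\right) 11\right) = 2691 \left(3446 - 22\right) = 2691 \cdot 3424 = 9213984$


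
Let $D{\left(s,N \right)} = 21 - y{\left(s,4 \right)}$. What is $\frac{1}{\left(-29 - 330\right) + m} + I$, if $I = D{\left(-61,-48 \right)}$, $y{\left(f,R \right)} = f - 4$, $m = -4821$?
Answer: $\frac{445479}{5180} \approx 86.0$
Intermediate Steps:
$y{\left(f,R \right)} = -4 + f$
$D{\left(s,N \right)} = 25 - s$ ($D{\left(s,N \right)} = 21 - \left(-4 + s\right) = 25 - s$)
$I = 86$ ($I = 25 - -61 = 25 + 61 = 86$)
$\frac{1}{\left(-29 - 330\right) + m} + I = \frac{1}{\left(-29 - 330\right) - 4821} + 86 = \frac{1}{-359 - 4821} + 86 = \frac{1}{-5180} + 86 = - \frac{1}{5180} + 86 = \frac{445479}{5180}$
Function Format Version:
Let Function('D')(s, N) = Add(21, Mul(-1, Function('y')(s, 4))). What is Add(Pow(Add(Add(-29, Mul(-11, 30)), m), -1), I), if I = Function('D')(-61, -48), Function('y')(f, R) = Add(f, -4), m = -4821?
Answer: Rational(445479, 5180) ≈ 86.000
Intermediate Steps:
Function('y')(f, R) = Add(-4, f)
Function('D')(s, N) = Add(25, Mul(-1, s)) (Function('D')(s, N) = Add(21, Mul(-1, Add(-4, s))) = Add(21, Add(4, Mul(-1, s))) = Add(25, Mul(-1, s)))
I = 86 (I = Add(25, Mul(-1, -61)) = Add(25, 61) = 86)
Add(Pow(Add(Add(-29, Mul(-11, 30)), m), -1), I) = Add(Pow(Add(Add(-29, Mul(-11, 30)), -4821), -1), 86) = Add(Pow(Add(Add(-29, -330), -4821), -1), 86) = Add(Pow(Add(-359, -4821), -1), 86) = Add(Pow(-5180, -1), 86) = Add(Rational(-1, 5180), 86) = Rational(445479, 5180)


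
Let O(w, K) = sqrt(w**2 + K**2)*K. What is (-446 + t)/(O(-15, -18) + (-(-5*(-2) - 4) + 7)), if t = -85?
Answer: 531/177875 + 28674*sqrt(61)/177875 ≈ 1.2620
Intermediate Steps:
O(w, K) = K*sqrt(K**2 + w**2) (O(w, K) = sqrt(K**2 + w**2)*K = K*sqrt(K**2 + w**2))
(-446 + t)/(O(-15, -18) + (-(-5*(-2) - 4) + 7)) = (-446 - 85)/(-18*sqrt((-18)**2 + (-15)**2) + (-(-5*(-2) - 4) + 7)) = -531/(-18*sqrt(324 + 225) + (-(10 - 4) + 7)) = -531/(-54*sqrt(61) + (-1*6 + 7)) = -531/(-54*sqrt(61) + (-6 + 7)) = -531/(-54*sqrt(61) + 1) = -531/(1 - 54*sqrt(61))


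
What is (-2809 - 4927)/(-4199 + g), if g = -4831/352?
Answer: 2723072/1482879 ≈ 1.8363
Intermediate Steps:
g = -4831/352 (g = -4831*1/352 = -4831/352 ≈ -13.724)
(-2809 - 4927)/(-4199 + g) = (-2809 - 4927)/(-4199 - 4831/352) = -7736/(-1482879/352) = -7736*(-352/1482879) = 2723072/1482879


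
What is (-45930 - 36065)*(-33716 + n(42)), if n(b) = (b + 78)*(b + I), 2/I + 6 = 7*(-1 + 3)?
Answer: 2348828770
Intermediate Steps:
I = 1/4 (I = 2/(-6 + 7*(-1 + 3)) = 2/(-6 + 7*2) = 2/(-6 + 14) = 2/8 = 2*(1/8) = 1/4 ≈ 0.25000)
n(b) = (78 + b)*(1/4 + b) (n(b) = (b + 78)*(b + 1/4) = (78 + b)*(1/4 + b))
(-45930 - 36065)*(-33716 + n(42)) = (-45930 - 36065)*(-33716 + (39/2 + 42**2 + (313/4)*42)) = -81995*(-33716 + (39/2 + 1764 + 6573/2)) = -81995*(-33716 + 5070) = -81995*(-28646) = 2348828770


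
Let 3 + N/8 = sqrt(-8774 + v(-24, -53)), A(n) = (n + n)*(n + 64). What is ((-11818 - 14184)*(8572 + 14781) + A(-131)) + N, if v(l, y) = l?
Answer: -607207176 + 8*I*sqrt(8798) ≈ -6.0721e+8 + 750.38*I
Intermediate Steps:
A(n) = 2*n*(64 + n) (A(n) = (2*n)*(64 + n) = 2*n*(64 + n))
N = -24 + 8*I*sqrt(8798) (N = -24 + 8*sqrt(-8774 - 24) = -24 + 8*sqrt(-8798) = -24 + 8*(I*sqrt(8798)) = -24 + 8*I*sqrt(8798) ≈ -24.0 + 750.38*I)
((-11818 - 14184)*(8572 + 14781) + A(-131)) + N = ((-11818 - 14184)*(8572 + 14781) + 2*(-131)*(64 - 131)) + (-24 + 8*I*sqrt(8798)) = (-26002*23353 + 2*(-131)*(-67)) + (-24 + 8*I*sqrt(8798)) = (-607224706 + 17554) + (-24 + 8*I*sqrt(8798)) = -607207152 + (-24 + 8*I*sqrt(8798)) = -607207176 + 8*I*sqrt(8798)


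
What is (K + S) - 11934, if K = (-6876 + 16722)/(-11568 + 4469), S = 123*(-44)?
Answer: -123149100/7099 ≈ -17347.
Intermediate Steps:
S = -5412
K = -9846/7099 (K = 9846/(-7099) = 9846*(-1/7099) = -9846/7099 ≈ -1.3870)
(K + S) - 11934 = (-9846/7099 - 5412) - 11934 = -38429634/7099 - 11934 = -123149100/7099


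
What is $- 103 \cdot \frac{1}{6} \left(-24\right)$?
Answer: $412$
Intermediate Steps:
$- 103 \cdot \frac{1}{6} \left(-24\right) = \left(-103\right) \left(-4\right) = 412$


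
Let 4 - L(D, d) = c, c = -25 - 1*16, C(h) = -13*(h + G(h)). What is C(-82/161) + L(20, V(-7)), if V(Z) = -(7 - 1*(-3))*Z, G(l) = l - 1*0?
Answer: 9377/161 ≈ 58.242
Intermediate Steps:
G(l) = l (G(l) = l + 0 = l)
V(Z) = -10*Z (V(Z) = -(7 + 3)*Z = -10*Z)
C(h) = -26*h (C(h) = -13*(h + h) = -26*h)
c = -41 (c = -25 - 16 = -41)
L(D, d) = 45 (L(D, d) = 4 - 1*(-41) = 4 + 41 = 45)
C(-82/161) + L(20, V(-7)) = -(-2132)/161 + 45 = -26*(-82/161) + 45 = 2132/161 + 45 = 9377/161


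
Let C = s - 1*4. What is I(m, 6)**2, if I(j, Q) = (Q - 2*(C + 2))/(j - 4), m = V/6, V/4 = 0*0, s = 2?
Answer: 9/4 ≈ 2.2500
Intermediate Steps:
C = -2 (C = 2 - 1*4 = 2 - 4 = -2)
V = 0 (V = 4*(0*0) = 4*0 = 0)
m = 0 (m = 0/6 = 0*(1/6) = 0)
I(j, Q) = Q/(-4 + j) (I(j, Q) = (Q - 2*(-2 + 2))/(j - 4) = (Q - 2*0)/(-4 + j) = (Q + 0)/(-4 + j) = Q/(-4 + j))
I(m, 6)**2 = (6/(-4 + 0))**2 = (6/(-4))**2 = (6*(-1/4))**2 = (-3/2)**2 = 9/4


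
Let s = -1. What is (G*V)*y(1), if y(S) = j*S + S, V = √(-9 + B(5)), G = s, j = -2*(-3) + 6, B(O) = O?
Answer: -26*I ≈ -26.0*I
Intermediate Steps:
j = 12 (j = 6 + 6 = 12)
G = -1
V = 2*I (V = √(-9 + 5) = √(-4) = 2*I ≈ 2.0*I)
y(S) = 13*S (y(S) = 12*S + S = 13*S)
(G*V)*y(1) = (-2*I)*(13*1) = -2*I*13 = -26*I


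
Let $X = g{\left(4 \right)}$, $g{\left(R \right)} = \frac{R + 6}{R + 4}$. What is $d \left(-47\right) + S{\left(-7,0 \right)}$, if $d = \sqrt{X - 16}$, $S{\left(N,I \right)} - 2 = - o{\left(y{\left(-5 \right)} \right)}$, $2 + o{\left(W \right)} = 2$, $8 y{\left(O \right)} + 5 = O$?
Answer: $2 - \frac{47 i \sqrt{59}}{2} \approx 2.0 - 180.51 i$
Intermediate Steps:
$g{\left(R \right)} = \frac{6 + R}{4 + R}$
$X = \frac{5}{4}$ ($X = \frac{6 + 4}{4 + 4} = \frac{1}{8} \cdot 10 = \frac{5}{4} \approx 1.25$)
$y{\left(O \right)} = - \frac{5}{8} + \frac{O}{8}$
$o{\left(W \right)} = 0$ ($o{\left(W \right)} = -2 + 2 = 0$)
$S{\left(N,I \right)} = 2$ ($S{\left(N,I \right)} = 2 - 0 = 2 + 0 = 2$)
$d = \frac{i \sqrt{59}}{2}$ ($d = \sqrt{\frac{5}{4} - 16} = \sqrt{- \frac{59}{4}} = \frac{i \sqrt{59}}{2} \approx 3.8406 i$)
$d \left(-47\right) + S{\left(-7,0 \right)} = \frac{i \sqrt{59}}{2} \left(-47\right) + 2 = - \frac{47 i \sqrt{59}}{2} + 2 = 2 - \frac{47 i \sqrt{59}}{2}$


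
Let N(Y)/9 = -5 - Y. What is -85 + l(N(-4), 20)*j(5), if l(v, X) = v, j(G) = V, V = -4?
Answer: -49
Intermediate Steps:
N(Y) = -45 - 9*Y (N(Y) = 9*(-5 - Y) = -45 - 9*Y)
j(G) = -4
-85 + l(N(-4), 20)*j(5) = -85 + (-45 - 9*(-4))*(-4) = -85 + (-45 + 36)*(-4) = -85 - 9*(-4) = -85 + 36 = -49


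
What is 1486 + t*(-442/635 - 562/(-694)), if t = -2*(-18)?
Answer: 328334866/220345 ≈ 1490.1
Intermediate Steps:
t = 36
1486 + t*(-442/635 - 562/(-694)) = 1486 + 36*(-442/635 - 562/(-694)) = 1486 + 36*(-442*1/635 - 562*(-1/694)) = 1486 + 36*(-442/635 + 281/347) = 1486 + 36*(25061/220345) = 1486 + 902196/220345 = 328334866/220345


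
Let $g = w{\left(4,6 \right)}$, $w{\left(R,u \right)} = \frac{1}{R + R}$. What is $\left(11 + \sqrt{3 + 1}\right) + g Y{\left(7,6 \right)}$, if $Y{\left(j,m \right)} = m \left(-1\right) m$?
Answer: $\frac{17}{2} \approx 8.5$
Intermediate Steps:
$w{\left(R,u \right)} = \frac{1}{2 R}$
$g = \frac{1}{8}$ ($g = \frac{1}{2 \cdot 4} = \frac{1}{2} \cdot \frac{1}{4} = \frac{1}{8} \approx 0.125$)
$Y{\left(j,m \right)} = - m^{2}$ ($Y{\left(j,m \right)} = - m m = - m^{2}$)
$\left(11 + \sqrt{3 + 1}\right) + g Y{\left(7,6 \right)} = \left(11 + \sqrt{3 + 1}\right) + \frac{\left(-1\right) 6^{2}}{8} = \left(11 + \sqrt{4}\right) + \frac{\left(-1\right) 36}{8} = \left(11 + 2\right) + \frac{1}{8} \left(-36\right) = 13 - \frac{9}{2} = \frac{17}{2}$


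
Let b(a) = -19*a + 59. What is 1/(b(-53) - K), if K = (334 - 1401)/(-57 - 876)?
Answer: 933/993511 ≈ 0.00093909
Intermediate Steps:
b(a) = 59 - 19*a
K = 1067/933 (K = -1067/(-933) = -1067*(-1/933) = 1067/933 ≈ 1.1436)
1/(b(-53) - K) = 1/((59 - 19*(-53)) - 1*1067/933) = 1/((59 + 1007) - 1067/933) = 1/(1066 - 1067/933) = 1/(993511/933) = 933/993511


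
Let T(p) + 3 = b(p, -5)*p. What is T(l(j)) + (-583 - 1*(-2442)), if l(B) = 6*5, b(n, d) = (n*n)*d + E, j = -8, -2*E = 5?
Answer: -133219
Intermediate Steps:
E = -5/2 (E = -½*5 = -5/2 ≈ -2.5000)
b(n, d) = -5/2 + d*n² (b(n, d) = (n*n)*d - 5/2 = n²*d - 5/2 = d*n² - 5/2 = -5/2 + d*n²)
l(B) = 30
T(p) = -3 + p*(-5/2 - 5*p²) (T(p) = -3 + (-5/2 - 5*p²)*p = -3 + p*(-5/2 - 5*p²))
T(l(j)) + (-583 - 1*(-2442)) = (-3 - 5*30³ - 5/2*30) + (-583 - 1*(-2442)) = (-3 - 5*27000 - 75) + (-583 + 2442) = (-3 - 135000 - 75) + 1859 = -135078 + 1859 = -133219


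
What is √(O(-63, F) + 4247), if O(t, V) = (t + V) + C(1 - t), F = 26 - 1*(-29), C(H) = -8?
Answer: √4231 ≈ 65.046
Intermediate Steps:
F = 55 (F = 26 + 29 = 55)
O(t, V) = -8 + V + t (O(t, V) = (t + V) - 8 = (V + t) - 8 = -8 + V + t)
√(O(-63, F) + 4247) = √((-8 + 55 - 63) + 4247) = √(-16 + 4247) = √4231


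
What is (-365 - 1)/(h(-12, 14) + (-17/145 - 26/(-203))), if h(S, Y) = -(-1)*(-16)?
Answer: 371490/16229 ≈ 22.891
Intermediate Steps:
h(S, Y) = -16 (h(S, Y) = -1*16 = -16)
(-365 - 1)/(h(-12, 14) + (-17/145 - 26/(-203))) = (-365 - 1)/(-16 + (-17/145 - 26/(-203))) = -366/(-16 + (-17*1/145 - 26*(-1/203))) = -366/(-16 + (-17/145 + 26/203)) = -366/(-16 + 11/1015) = -366/(-16229/1015) = -366*(-1015/16229) = 371490/16229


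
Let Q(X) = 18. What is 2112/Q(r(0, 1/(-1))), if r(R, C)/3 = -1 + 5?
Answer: 352/3 ≈ 117.33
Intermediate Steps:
r(R, C) = 12 (r(R, C) = 3*(-1 + 5) = 3*4 = 12)
2112/Q(r(0, 1/(-1))) = 2112/18 = 2112*(1/18) = 352/3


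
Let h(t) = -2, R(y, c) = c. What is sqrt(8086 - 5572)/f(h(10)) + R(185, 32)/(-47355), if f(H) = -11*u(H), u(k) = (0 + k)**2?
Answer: -32/47355 - sqrt(2514)/44 ≈ -1.1402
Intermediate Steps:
u(k) = k**2
f(H) = -11*H**2
sqrt(8086 - 5572)/f(h(10)) + R(185, 32)/(-47355) = sqrt(8086 - 5572)/((-11*(-2)**2)) + 32/(-47355) = sqrt(2514)/((-11*4)) + 32*(-1/47355) = sqrt(2514)/(-44) - 32/47355 = sqrt(2514)*(-1/44) - 32/47355 = -sqrt(2514)/44 - 32/47355 = -32/47355 - sqrt(2514)/44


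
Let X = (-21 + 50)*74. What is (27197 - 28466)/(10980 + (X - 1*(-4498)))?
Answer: -1269/17624 ≈ -0.072004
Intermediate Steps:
X = 2146 (X = 29*74 = 2146)
(27197 - 28466)/(10980 + (X - 1*(-4498))) = (27197 - 28466)/(10980 + (2146 - 1*(-4498))) = -1269/(10980 + (2146 + 4498)) = -1269/(10980 + 6644) = -1269/17624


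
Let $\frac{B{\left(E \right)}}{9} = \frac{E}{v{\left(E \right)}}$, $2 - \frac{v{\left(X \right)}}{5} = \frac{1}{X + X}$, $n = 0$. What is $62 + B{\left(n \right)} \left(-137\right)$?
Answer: $62$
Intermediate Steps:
$v{\left(X \right)} = 10 - \frac{5}{2 X}$ ($v{\left(X \right)} = 10 - \frac{5}{X + X} = 10 - \frac{5}{2 X}$)
$B{\left(E \right)} = \frac{9 E}{10 - \frac{5}{2 E}}$ ($B{\left(E \right)} = 9 \frac{E}{10 - \frac{5}{2 E}} = \frac{9 E}{10 - \frac{5}{2 E}}$)
$62 + B{\left(n \right)} \left(-137\right) = 62 + \frac{18 \cdot 0^{2}}{5 \left(-1 + 4 \cdot 0\right)} \left(-137\right) = 62 + \frac{18}{5} \cdot 0 \frac{1}{-1 + 0} \left(-137\right) = 62 + \frac{18}{5} \cdot 0 \frac{1}{-1} \left(-137\right) = 62 + \frac{18}{5} \cdot 0 \left(-1\right) \left(-137\right) = 62 + 0 \left(-137\right) = 62 + 0 = 62$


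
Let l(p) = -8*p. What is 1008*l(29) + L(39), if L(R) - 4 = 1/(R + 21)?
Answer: -14031119/60 ≈ -2.3385e+5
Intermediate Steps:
L(R) = 4 + 1/(21 + R) (L(R) = 4 + 1/(R + 21) = 4 + 1/(21 + R))
1008*l(29) + L(39) = 1008*(-8*29) + (85 + 4*39)/(21 + 39) = 1008*(-232) + (85 + 156)/60 = -233856 + (1/60)*241 = -233856 + 241/60 = -14031119/60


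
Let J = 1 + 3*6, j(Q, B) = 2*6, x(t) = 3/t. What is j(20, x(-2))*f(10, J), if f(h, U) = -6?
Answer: -72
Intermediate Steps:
j(Q, B) = 12
J = 19 (J = 1 + 18 = 19)
j(20, x(-2))*f(10, J) = 12*(-6) = -72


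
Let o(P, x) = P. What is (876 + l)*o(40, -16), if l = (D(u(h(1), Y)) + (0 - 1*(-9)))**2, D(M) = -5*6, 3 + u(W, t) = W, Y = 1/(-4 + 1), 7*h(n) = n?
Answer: 52680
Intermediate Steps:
h(n) = n/7
Y = -1/3 (Y = 1/(-3) = -1/3 ≈ -0.33333)
u(W, t) = -3 + W
D(M) = -30
l = 441 (l = (-30 + (0 - 1*(-9)))**2 = (-30 + (0 + 9))**2 = (-30 + 9)**2 = (-21)**2 = 441)
(876 + l)*o(40, -16) = (876 + 441)*40 = 1317*40 = 52680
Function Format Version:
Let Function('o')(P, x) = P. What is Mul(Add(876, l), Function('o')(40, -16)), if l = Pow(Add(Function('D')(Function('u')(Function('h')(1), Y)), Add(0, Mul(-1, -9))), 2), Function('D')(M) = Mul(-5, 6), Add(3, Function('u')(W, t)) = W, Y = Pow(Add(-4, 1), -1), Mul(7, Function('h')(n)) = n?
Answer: 52680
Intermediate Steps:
Function('h')(n) = Mul(Rational(1, 7), n)
Y = Rational(-1, 3) (Y = Pow(-3, -1) = Rational(-1, 3) ≈ -0.33333)
Function('u')(W, t) = Add(-3, W)
Function('D')(M) = -30
l = 441 (l = Pow(Add(-30, Add(0, Mul(-1, -9))), 2) = Pow(Add(-30, Add(0, 9)), 2) = Pow(Add(-30, 9), 2) = Pow(-21, 2) = 441)
Mul(Add(876, l), Function('o')(40, -16)) = Mul(Add(876, 441), 40) = Mul(1317, 40) = 52680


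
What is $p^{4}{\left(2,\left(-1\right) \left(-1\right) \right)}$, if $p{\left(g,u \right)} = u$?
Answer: $1$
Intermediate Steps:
$p^{4}{\left(2,\left(-1\right) \left(-1\right) \right)} = \left(\left(-1\right) \left(-1\right)\right)^{4} = 1^{4} = 1$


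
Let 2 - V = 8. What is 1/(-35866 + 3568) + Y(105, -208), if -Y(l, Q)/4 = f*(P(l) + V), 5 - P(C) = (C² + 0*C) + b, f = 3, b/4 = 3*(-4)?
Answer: 4254809327/32298 ≈ 1.3174e+5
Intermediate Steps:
b = -48 (b = 4*(3*(-4)) = 4*(-12) = -48)
V = -6 (V = 2 - 1*8 = 2 - 8 = -6)
P(C) = 53 - C² (P(C) = 5 - ((C² + 0*C) - 48) = 5 - ((C² + 0) - 48) = 5 - (C² - 48) = 5 - (-48 + C²) = 5 + (48 - C²) = 53 - C²)
Y(l, Q) = -564 + 12*l² (Y(l, Q) = -12*((53 - l²) - 6) = -12*(47 - l²) = -4*(141 - 3*l²) = -564 + 12*l²)
1/(-35866 + 3568) + Y(105, -208) = 1/(-35866 + 3568) + (-564 + 12*105²) = 1/(-32298) + (-564 + 12*11025) = -1/32298 + (-564 + 132300) = -1/32298 + 131736 = 4254809327/32298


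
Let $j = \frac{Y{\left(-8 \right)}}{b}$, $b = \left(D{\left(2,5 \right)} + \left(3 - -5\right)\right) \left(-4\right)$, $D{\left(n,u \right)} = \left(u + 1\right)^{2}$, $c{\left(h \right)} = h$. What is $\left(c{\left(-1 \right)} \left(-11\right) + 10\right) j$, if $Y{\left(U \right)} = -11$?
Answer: $\frac{21}{16} \approx 1.3125$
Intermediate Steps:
$D{\left(n,u \right)} = \left(1 + u\right)^{2}$
$b = -176$ ($b = \left(\left(1 + 5\right)^{2} + \left(3 - -5\right)\right) \left(-4\right) = \left(6^{2} + \left(3 + 5\right)\right) \left(-4\right) = \left(36 + 8\right) \left(-4\right) = 44 \left(-4\right) = -176$)
$j = \frac{1}{16}$ ($j = - \frac{11}{-176} = \left(-11\right) \left(- \frac{1}{176}\right) = \frac{1}{16} \approx 0.0625$)
$\left(c{\left(-1 \right)} \left(-11\right) + 10\right) j = \left(\left(-1\right) \left(-11\right) + 10\right) \frac{1}{16} = \left(11 + 10\right) \frac{1}{16} = 21 \cdot \frac{1}{16} = \frac{21}{16}$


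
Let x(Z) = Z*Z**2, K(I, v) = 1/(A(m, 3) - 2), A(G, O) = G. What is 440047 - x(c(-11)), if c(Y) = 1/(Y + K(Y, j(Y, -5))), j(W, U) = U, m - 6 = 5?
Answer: 414168716753/941192 ≈ 4.4005e+5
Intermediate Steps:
m = 11 (m = 6 + 5 = 11)
K(I, v) = 1/9 (K(I, v) = 1/(11 - 2) = 1/9)
c(Y) = 1/(1/9 + Y) (c(Y) = 1/(Y + 1/9) = 1/(1/9 + Y))
x(Z) = Z**3
440047 - x(c(-11)) = 440047 - (9/(1 + 9*(-11)))**3 = 440047 - (9/(1 - 99))**3 = 440047 - (9/(-98))**3 = 440047 - (9*(-1/98))**3 = 440047 - (-9/98)**3 = 440047 - 1*(-729/941192) = 440047 + 729/941192 = 414168716753/941192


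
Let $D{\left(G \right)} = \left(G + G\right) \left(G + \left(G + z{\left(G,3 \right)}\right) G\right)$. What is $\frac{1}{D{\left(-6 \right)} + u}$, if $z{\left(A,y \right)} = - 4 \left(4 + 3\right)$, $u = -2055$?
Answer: $- \frac{1}{4431} \approx -0.00022568$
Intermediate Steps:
$z{\left(A,y \right)} = -28$ ($z{\left(A,y \right)} = \left(-4\right) 7 = -28$)
$D{\left(G \right)} = 2 G \left(G + G \left(-28 + G\right)\right)$ ($D{\left(G \right)} = \left(G + G\right) \left(G + \left(G - 28\right) G\right) = 2 G \left(G + \left(-28 + G\right) G\right) = 2 G \left(G + G \left(-28 + G\right)\right)$)
$\frac{1}{D{\left(-6 \right)} + u} = \frac{1}{2 \left(-6\right)^{2} \left(-27 - 6\right) - 2055} = \frac{1}{2 \cdot 36 \left(-33\right) - 2055} = \frac{1}{-2376 - 2055} = \frac{1}{-4431} = - \frac{1}{4431}$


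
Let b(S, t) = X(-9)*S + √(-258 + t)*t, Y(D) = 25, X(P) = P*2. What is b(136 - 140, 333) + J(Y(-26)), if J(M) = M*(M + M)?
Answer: 1322 + 1665*√3 ≈ 4205.9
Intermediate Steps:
X(P) = 2*P
J(M) = 2*M² (J(M) = M*(2*M) = 2*M²)
b(S, t) = -18*S + t*√(-258 + t) (b(S, t) = (2*(-9))*S + √(-258 + t)*t = -18*S + t*√(-258 + t))
b(136 - 140, 333) + J(Y(-26)) = (-18*(136 - 140) + 333*√(-258 + 333)) + 2*25² = (-18*(-4) + 333*√75) + 2*625 = (72 + 333*(5*√3)) + 1250 = (72 + 1665*√3) + 1250 = 1322 + 1665*√3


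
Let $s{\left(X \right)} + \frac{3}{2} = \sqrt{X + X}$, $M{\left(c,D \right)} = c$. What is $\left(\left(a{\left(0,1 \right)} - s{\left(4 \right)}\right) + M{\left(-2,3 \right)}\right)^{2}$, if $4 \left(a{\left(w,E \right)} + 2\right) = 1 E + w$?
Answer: $\frac{209}{16} + 9 \sqrt{2} \approx 25.79$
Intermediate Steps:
$s{\left(X \right)} = - \frac{3}{2} + \sqrt{2} \sqrt{X}$ ($s{\left(X \right)} = - \frac{3}{2} + \sqrt{X + X} = - \frac{3}{2} + \sqrt{2 X} = - \frac{3}{2} + \sqrt{2} \sqrt{X}$)
$a{\left(w,E \right)} = -2 + \frac{E}{4} + \frac{w}{4}$ ($a{\left(w,E \right)} = -2 + \frac{1 E + w}{4} = -2 + \frac{E + w}{4} = -2 + \left(\frac{E}{4} + \frac{w}{4}\right) = -2 + \frac{E}{4} + \frac{w}{4}$)
$\left(\left(a{\left(0,1 \right)} - s{\left(4 \right)}\right) + M{\left(-2,3 \right)}\right)^{2} = \left(\left(\left(-2 + \frac{1}{4} \cdot 1 + \frac{1}{4} \cdot 0\right) - \left(- \frac{3}{2} + \sqrt{2} \sqrt{4}\right)\right) - 2\right)^{2} = \left(\left(\left(-2 + \frac{1}{4} + 0\right) - \left(- \frac{3}{2} + \sqrt{2} \cdot 2\right)\right) - 2\right)^{2} = \left(\left(- \frac{7}{4} - \left(- \frac{3}{2} + 2 \sqrt{2}\right)\right) - 2\right)^{2} = \left(\left(- \frac{7}{4} + \left(\frac{3}{2} - 2 \sqrt{2}\right)\right) - 2\right)^{2} = \left(\left(- \frac{1}{4} - 2 \sqrt{2}\right) - 2\right)^{2} = \left(- \frac{9}{4} - 2 \sqrt{2}\right)^{2}$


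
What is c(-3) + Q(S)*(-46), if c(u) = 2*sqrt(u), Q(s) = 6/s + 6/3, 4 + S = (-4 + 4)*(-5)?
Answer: -23 + 2*I*sqrt(3) ≈ -23.0 + 3.4641*I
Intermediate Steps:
S = -4 (S = -4 + (-4 + 4)*(-5) = -4 + 0*(-5) = -4 + 0 = -4)
Q(s) = 2 + 6/s (Q(s) = 6/s + 6*(1/3) = 6/s + 2 = 2 + 6/s)
c(-3) + Q(S)*(-46) = 2*sqrt(-3) + (2 + 6/(-4))*(-46) = 2*(I*sqrt(3)) + (2 + 6*(-1/4))*(-46) = 2*I*sqrt(3) + (2 - 3/2)*(-46) = 2*I*sqrt(3) + (1/2)*(-46) = 2*I*sqrt(3) - 23 = -23 + 2*I*sqrt(3)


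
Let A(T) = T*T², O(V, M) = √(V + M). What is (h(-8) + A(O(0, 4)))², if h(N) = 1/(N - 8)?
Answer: 16129/256 ≈ 63.004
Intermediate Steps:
O(V, M) = √(M + V)
A(T) = T³
h(N) = 1/(-8 + N)
(h(-8) + A(O(0, 4)))² = (1/(-8 - 8) + (√(4 + 0))³)² = (1/(-16) + (√4)³)² = (-1/16 + 2³)² = (-1/16 + 8)² = (127/16)² = 16129/256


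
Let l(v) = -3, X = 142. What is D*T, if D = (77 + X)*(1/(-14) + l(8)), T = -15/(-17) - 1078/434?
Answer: 3973974/3689 ≈ 1077.3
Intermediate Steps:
T = -844/527 (T = -15*(-1/17) - 1078*1/434 = 15/17 - 77/31 = -844/527 ≈ -1.6015)
D = -9417/14 (D = (77 + 142)*(1/(-14) - 3) = 219*(-1/14 - 3) = 219*(-43/14) = -9417/14 ≈ -672.64)
D*T = -9417/14*(-844/527) = 3973974/3689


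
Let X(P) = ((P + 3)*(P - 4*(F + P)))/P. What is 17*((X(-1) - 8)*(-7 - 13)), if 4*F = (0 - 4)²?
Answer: -6120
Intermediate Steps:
F = 4 (F = (0 - 4)²/4 = (¼)*(-4)² = (¼)*16 = 4)
X(P) = (-16 - 3*P)*(3 + P)/P (X(P) = ((P + 3)*(P - 4*(4 + P)))/P = ((3 + P)*(P + (-16 - 4*P)))/P = ((3 + P)*(-16 - 3*P))/P = ((-16 - 3*P)*(3 + P))/P = (-16 - 3*P)*(3 + P)/P)
17*((X(-1) - 8)*(-7 - 13)) = 17*(((-25 - 48/(-1) - 3*(-1)) - 8)*(-7 - 13)) = 17*(((-25 - 48*(-1) + 3) - 8)*(-20)) = 17*(((-25 + 48 + 3) - 8)*(-20)) = 17*((26 - 8)*(-20)) = 17*(18*(-20)) = 17*(-360) = -6120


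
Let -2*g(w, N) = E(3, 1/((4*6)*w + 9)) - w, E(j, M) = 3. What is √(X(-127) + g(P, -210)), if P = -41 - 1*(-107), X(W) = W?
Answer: I*√382/2 ≈ 9.7724*I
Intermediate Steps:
P = 66 (P = -41 + 107 = 66)
g(w, N) = -3/2 + w/2 (g(w, N) = -(3 - w)/2 = -3/2 + w/2)
√(X(-127) + g(P, -210)) = √(-127 + (-3/2 + (½)*66)) = √(-127 + (-3/2 + 33)) = √(-127 + 63/2) = √(-191/2) = I*√382/2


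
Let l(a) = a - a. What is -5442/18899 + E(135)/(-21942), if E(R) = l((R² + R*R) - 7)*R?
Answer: -5442/18899 ≈ -0.28795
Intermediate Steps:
l(a) = 0
E(R) = 0 (E(R) = 0*R = 0)
-5442/18899 + E(135)/(-21942) = -5442/18899 + 0/(-21942) = -5442*1/18899 + 0*(-1/21942) = -5442/18899 + 0 = -5442/18899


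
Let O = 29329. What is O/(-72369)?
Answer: -29329/72369 ≈ -0.40527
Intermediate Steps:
O/(-72369) = 29329/(-72369) = 29329*(-1/72369) = -29329/72369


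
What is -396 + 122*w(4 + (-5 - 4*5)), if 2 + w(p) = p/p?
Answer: -518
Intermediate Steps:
w(p) = -1 (w(p) = -2 + p/p = -2 + 1 = -1)
-396 + 122*w(4 + (-5 - 4*5)) = -396 + 122*(-1) = -396 - 122 = -518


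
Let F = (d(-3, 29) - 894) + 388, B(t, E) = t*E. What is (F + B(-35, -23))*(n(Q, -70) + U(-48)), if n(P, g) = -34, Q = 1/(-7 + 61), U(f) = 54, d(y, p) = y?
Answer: 5920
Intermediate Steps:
B(t, E) = E*t
Q = 1/54 ≈ 0.018519
F = -509 (F = (-3 - 894) + 388 = -897 + 388 = -509)
(F + B(-35, -23))*(n(Q, -70) + U(-48)) = (-509 - 23*(-35))*(-34 + 54) = (-509 + 805)*20 = 296*20 = 5920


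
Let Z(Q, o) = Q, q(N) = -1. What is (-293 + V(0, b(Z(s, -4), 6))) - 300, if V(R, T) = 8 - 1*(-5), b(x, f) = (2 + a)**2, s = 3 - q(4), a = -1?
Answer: -580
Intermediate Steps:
s = 4 (s = 3 - 1*(-1) = 3 + 1 = 4)
b(x, f) = 1 (b(x, f) = (2 - 1)**2 = 1**2 = 1)
V(R, T) = 13 (V(R, T) = 8 + 5 = 13)
(-293 + V(0, b(Z(s, -4), 6))) - 300 = (-293 + 13) - 300 = -280 - 300 = -580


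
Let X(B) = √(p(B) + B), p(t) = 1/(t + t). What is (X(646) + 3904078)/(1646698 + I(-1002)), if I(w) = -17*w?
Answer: 1952039/831866 + 3*√29954051/1074770872 ≈ 2.3466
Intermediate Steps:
p(t) = 1/(2*t)
X(B) = √(B + 1/(2*B)) (X(B) = √(1/(2*B) + B) = √(B + 1/(2*B)))
(X(646) + 3904078)/(1646698 + I(-1002)) = (√(2/646 + 4*646)/2 + 3904078)/(1646698 - 17*(-1002)) = (√(2*(1/646) + 2584)/2 + 3904078)/(1646698 + 17034) = (√(1/323 + 2584)/2 + 3904078)/1663732 = (√(834633/323)/2 + 3904078)*(1/1663732) = ((3*√29954051/323)/2 + 3904078)*(1/1663732) = (3*√29954051/646 + 3904078)*(1/1663732) = (3904078 + 3*√29954051/646)*(1/1663732) = 1952039/831866 + 3*√29954051/1074770872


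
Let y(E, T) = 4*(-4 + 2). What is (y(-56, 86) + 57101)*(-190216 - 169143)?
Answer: -20516883387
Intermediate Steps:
y(E, T) = -8 (y(E, T) = 4*(-2) = -8)
(y(-56, 86) + 57101)*(-190216 - 169143) = (-8 + 57101)*(-190216 - 169143) = 57093*(-359359) = -20516883387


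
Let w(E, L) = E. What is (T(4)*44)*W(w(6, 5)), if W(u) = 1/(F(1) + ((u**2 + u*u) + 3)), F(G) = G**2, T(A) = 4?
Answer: 44/19 ≈ 2.3158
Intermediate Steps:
W(u) = 1/(4 + 2*u**2) (W(u) = 1/(1**2 + ((u**2 + u*u) + 3)) = 1/(1 + ((u**2 + u**2) + 3)) = 1/(1 + (2*u**2 + 3)) = 1/(1 + (3 + 2*u**2)) = 1/(4 + 2*u**2))
(T(4)*44)*W(w(6, 5)) = (4*44)*(1/(2*(2 + 6**2))) = 176*(1/(2*(2 + 36))) = 176*((1/2)/38) = 176*((1/2)*(1/38)) = 176*(1/76) = 44/19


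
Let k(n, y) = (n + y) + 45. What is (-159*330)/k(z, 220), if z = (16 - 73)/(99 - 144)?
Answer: -393525/1997 ≈ -197.06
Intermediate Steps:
z = 19/15 (z = -57/(-45) = -57*(-1/45) = 19/15 ≈ 1.2667)
k(n, y) = 45 + n + y
(-159*330)/k(z, 220) = (-159*330)/(45 + 19/15 + 220) = -52470/3994/15 = -52470*15/3994 = -393525/1997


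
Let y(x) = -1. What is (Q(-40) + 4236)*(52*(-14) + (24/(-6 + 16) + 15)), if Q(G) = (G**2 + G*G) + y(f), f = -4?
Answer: -5283311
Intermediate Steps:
Q(G) = -1 + 2*G**2 (Q(G) = (G**2 + G*G) - 1 = (G**2 + G**2) - 1 = 2*G**2 - 1 = -1 + 2*G**2)
(Q(-40) + 4236)*(52*(-14) + (24/(-6 + 16) + 15)) = ((-1 + 2*(-40)**2) + 4236)*(52*(-14) + (24/(-6 + 16) + 15)) = ((-1 + 2*1600) + 4236)*(-728 + (24/10 + 15)) = ((-1 + 3200) + 4236)*(-728 + (24*(1/10) + 15)) = (3199 + 4236)*(-728 + (12/5 + 15)) = 7435*(-728 + 87/5) = 7435*(-3553/5) = -5283311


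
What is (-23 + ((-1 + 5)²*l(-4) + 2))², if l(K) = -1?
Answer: 1369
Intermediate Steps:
(-23 + ((-1 + 5)²*l(-4) + 2))² = (-23 + ((-1 + 5)²*(-1) + 2))² = (-23 + (4²*(-1) + 2))² = (-23 + (16*(-1) + 2))² = (-23 + (-16 + 2))² = (-23 - 14)² = (-37)² = 1369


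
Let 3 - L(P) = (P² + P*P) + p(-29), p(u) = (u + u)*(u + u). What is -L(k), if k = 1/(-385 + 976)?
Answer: 1173933443/349281 ≈ 3361.0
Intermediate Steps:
p(u) = 4*u² (p(u) = (2*u)*(2*u) = 4*u²)
k = 1/591 ≈ 0.0016920
L(P) = -3361 - 2*P² (L(P) = 3 - ((P² + P*P) + 4*(-29)²) = 3 - ((P² + P²) + 4*841) = 3 - (2*P² + 3364) = 3 - (3364 + 2*P²) = 3 + (-3364 - 2*P²) = -3361 - 2*P²)
-L(k) = -(-3361 - 2*(1/591)²) = -(-3361 - 2*1/349281) = -(-3361 - 2/349281) = -1*(-1173933443/349281) = 1173933443/349281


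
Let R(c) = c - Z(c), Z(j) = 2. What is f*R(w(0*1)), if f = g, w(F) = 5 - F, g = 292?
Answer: 876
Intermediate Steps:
R(c) = -2 + c (R(c) = c - 1*2 = c - 2 = -2 + c)
f = 292
f*R(w(0*1)) = 292*(-2 + (5 - 0)) = 292*(-2 + (5 - 1*0)) = 292*(-2 + (5 + 0)) = 292*(-2 + 5) = 292*3 = 876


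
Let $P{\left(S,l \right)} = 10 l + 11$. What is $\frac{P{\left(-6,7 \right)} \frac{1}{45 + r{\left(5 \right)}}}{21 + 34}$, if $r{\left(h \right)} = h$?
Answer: $\frac{81}{2750} \approx 0.029455$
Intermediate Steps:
$P{\left(S,l \right)} = 11 + 10 l$
$\frac{P{\left(-6,7 \right)} \frac{1}{45 + r{\left(5 \right)}}}{21 + 34} = \frac{\left(11 + 10 \cdot 7\right) \frac{1}{45 + 5}}{21 + 34} = \frac{\left(11 + 70\right) \frac{1}{50}}{55} = 81 \cdot \frac{1}{50} \cdot \frac{1}{55} = \frac{81}{50} \cdot \frac{1}{55} = \frac{81}{2750}$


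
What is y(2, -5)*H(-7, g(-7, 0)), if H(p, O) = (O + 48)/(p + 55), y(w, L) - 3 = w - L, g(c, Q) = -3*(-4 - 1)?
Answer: 105/8 ≈ 13.125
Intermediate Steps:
g(c, Q) = 15 (g(c, Q) = -3*(-5) = 15)
y(w, L) = 3 + w - L (y(w, L) = 3 + (w - L) = 3 + w - L)
H(p, O) = (48 + O)/(55 + p)
y(2, -5)*H(-7, g(-7, 0)) = (3 + 2 - 1*(-5))*((48 + 15)/(55 - 7)) = (3 + 2 + 5)*(63/48) = 10*((1/48)*63) = 10*(21/16) = 105/8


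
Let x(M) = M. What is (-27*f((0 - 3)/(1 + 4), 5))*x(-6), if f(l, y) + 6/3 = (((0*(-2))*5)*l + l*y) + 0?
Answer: -810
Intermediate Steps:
f(l, y) = -2 + l*y (f(l, y) = -2 + ((((0*(-2))*5)*l + l*y) + 0) = -2 + (((0*5)*l + l*y) + 0) = -2 + ((0*l + l*y) + 0) = -2 + ((0 + l*y) + 0) = -2 + (l*y + 0) = -2 + l*y)
(-27*f((0 - 3)/(1 + 4), 5))*x(-6) = -27*(-2 + ((0 - 3)/(1 + 4))*5)*(-6) = -27*(-2 - 3/5*5)*(-6) = -27*(-2 - 3*⅕*5)*(-6) = -27*(-2 - ⅗*5)*(-6) = -27*(-2 - 3)*(-6) = -27*(-5)*(-6) = 135*(-6) = -810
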